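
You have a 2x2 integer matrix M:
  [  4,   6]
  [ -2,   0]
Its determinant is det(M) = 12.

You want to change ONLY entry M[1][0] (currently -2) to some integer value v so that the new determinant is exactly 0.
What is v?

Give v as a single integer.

Answer: 0

Derivation:
det is linear in entry M[1][0]: det = old_det + (v - -2) * C_10
Cofactor C_10 = -6
Want det = 0: 12 + (v - -2) * -6 = 0
  (v - -2) = -12 / -6 = 2
  v = -2 + (2) = 0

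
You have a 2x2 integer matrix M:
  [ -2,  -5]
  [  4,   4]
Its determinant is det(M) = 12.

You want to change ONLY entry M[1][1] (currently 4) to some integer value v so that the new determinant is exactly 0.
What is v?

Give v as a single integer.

det is linear in entry M[1][1]: det = old_det + (v - 4) * C_11
Cofactor C_11 = -2
Want det = 0: 12 + (v - 4) * -2 = 0
  (v - 4) = -12 / -2 = 6
  v = 4 + (6) = 10

Answer: 10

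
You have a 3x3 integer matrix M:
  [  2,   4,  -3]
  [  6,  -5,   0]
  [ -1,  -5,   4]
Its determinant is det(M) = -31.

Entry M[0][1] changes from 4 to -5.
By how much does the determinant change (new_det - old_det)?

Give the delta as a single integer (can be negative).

Cofactor C_01 = -24
Entry delta = -5 - 4 = -9
Det delta = entry_delta * cofactor = -9 * -24 = 216

Answer: 216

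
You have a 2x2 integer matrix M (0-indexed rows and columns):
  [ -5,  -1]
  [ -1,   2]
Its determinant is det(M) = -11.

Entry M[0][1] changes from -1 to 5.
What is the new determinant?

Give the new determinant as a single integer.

Answer: -5

Derivation:
det is linear in row 0: changing M[0][1] by delta changes det by delta * cofactor(0,1).
Cofactor C_01 = (-1)^(0+1) * minor(0,1) = 1
Entry delta = 5 - -1 = 6
Det delta = 6 * 1 = 6
New det = -11 + 6 = -5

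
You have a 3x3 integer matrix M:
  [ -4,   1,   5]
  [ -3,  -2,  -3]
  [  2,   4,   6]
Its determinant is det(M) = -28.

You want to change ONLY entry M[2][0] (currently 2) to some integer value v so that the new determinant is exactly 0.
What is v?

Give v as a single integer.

det is linear in entry M[2][0]: det = old_det + (v - 2) * C_20
Cofactor C_20 = 7
Want det = 0: -28 + (v - 2) * 7 = 0
  (v - 2) = 28 / 7 = 4
  v = 2 + (4) = 6

Answer: 6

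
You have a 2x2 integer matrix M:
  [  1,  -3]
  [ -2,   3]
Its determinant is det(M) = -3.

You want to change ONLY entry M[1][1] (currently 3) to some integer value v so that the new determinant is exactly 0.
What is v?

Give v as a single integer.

Answer: 6

Derivation:
det is linear in entry M[1][1]: det = old_det + (v - 3) * C_11
Cofactor C_11 = 1
Want det = 0: -3 + (v - 3) * 1 = 0
  (v - 3) = 3 / 1 = 3
  v = 3 + (3) = 6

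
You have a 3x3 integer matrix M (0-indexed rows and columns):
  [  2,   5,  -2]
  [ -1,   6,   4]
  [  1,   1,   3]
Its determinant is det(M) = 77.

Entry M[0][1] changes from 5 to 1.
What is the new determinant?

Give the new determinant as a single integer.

Answer: 49

Derivation:
det is linear in row 0: changing M[0][1] by delta changes det by delta * cofactor(0,1).
Cofactor C_01 = (-1)^(0+1) * minor(0,1) = 7
Entry delta = 1 - 5 = -4
Det delta = -4 * 7 = -28
New det = 77 + -28 = 49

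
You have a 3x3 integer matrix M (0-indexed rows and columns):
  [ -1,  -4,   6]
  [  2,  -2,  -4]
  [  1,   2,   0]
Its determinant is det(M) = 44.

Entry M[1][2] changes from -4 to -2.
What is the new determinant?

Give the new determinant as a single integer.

Answer: 40

Derivation:
det is linear in row 1: changing M[1][2] by delta changes det by delta * cofactor(1,2).
Cofactor C_12 = (-1)^(1+2) * minor(1,2) = -2
Entry delta = -2 - -4 = 2
Det delta = 2 * -2 = -4
New det = 44 + -4 = 40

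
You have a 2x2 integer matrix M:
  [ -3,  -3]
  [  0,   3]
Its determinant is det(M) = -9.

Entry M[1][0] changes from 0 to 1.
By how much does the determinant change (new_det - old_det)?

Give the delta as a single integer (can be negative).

Cofactor C_10 = 3
Entry delta = 1 - 0 = 1
Det delta = entry_delta * cofactor = 1 * 3 = 3

Answer: 3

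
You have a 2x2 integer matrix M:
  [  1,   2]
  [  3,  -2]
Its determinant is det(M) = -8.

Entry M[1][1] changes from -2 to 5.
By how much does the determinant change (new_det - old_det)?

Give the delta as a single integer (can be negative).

Answer: 7

Derivation:
Cofactor C_11 = 1
Entry delta = 5 - -2 = 7
Det delta = entry_delta * cofactor = 7 * 1 = 7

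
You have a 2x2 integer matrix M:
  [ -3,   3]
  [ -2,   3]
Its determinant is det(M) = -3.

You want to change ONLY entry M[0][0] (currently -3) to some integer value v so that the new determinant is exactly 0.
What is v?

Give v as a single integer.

det is linear in entry M[0][0]: det = old_det + (v - -3) * C_00
Cofactor C_00 = 3
Want det = 0: -3 + (v - -3) * 3 = 0
  (v - -3) = 3 / 3 = 1
  v = -3 + (1) = -2

Answer: -2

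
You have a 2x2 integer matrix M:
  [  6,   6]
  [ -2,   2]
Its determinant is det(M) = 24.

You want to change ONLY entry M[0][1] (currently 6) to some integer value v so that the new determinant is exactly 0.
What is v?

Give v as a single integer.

Answer: -6

Derivation:
det is linear in entry M[0][1]: det = old_det + (v - 6) * C_01
Cofactor C_01 = 2
Want det = 0: 24 + (v - 6) * 2 = 0
  (v - 6) = -24 / 2 = -12
  v = 6 + (-12) = -6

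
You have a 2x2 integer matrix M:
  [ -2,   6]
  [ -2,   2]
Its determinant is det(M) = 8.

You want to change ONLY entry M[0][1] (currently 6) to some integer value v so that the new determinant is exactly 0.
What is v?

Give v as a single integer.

Answer: 2

Derivation:
det is linear in entry M[0][1]: det = old_det + (v - 6) * C_01
Cofactor C_01 = 2
Want det = 0: 8 + (v - 6) * 2 = 0
  (v - 6) = -8 / 2 = -4
  v = 6 + (-4) = 2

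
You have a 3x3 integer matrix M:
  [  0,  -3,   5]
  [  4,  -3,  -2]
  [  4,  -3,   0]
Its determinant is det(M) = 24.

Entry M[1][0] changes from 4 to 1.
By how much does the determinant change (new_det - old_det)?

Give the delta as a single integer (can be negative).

Answer: 45

Derivation:
Cofactor C_10 = -15
Entry delta = 1 - 4 = -3
Det delta = entry_delta * cofactor = -3 * -15 = 45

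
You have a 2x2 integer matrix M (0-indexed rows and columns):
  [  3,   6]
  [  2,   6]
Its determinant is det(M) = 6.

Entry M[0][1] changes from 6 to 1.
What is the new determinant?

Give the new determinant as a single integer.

Answer: 16

Derivation:
det is linear in row 0: changing M[0][1] by delta changes det by delta * cofactor(0,1).
Cofactor C_01 = (-1)^(0+1) * minor(0,1) = -2
Entry delta = 1 - 6 = -5
Det delta = -5 * -2 = 10
New det = 6 + 10 = 16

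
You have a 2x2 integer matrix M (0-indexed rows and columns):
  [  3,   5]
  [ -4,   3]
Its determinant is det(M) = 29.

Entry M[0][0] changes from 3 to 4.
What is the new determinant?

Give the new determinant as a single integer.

Answer: 32

Derivation:
det is linear in row 0: changing M[0][0] by delta changes det by delta * cofactor(0,0).
Cofactor C_00 = (-1)^(0+0) * minor(0,0) = 3
Entry delta = 4 - 3 = 1
Det delta = 1 * 3 = 3
New det = 29 + 3 = 32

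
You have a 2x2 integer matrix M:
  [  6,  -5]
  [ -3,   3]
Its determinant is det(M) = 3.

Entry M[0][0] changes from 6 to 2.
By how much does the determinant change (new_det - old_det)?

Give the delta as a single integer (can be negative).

Answer: -12

Derivation:
Cofactor C_00 = 3
Entry delta = 2 - 6 = -4
Det delta = entry_delta * cofactor = -4 * 3 = -12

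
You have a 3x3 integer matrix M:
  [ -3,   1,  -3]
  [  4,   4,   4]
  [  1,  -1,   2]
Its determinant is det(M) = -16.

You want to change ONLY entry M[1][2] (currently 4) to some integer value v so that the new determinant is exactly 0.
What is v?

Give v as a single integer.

Answer: -4

Derivation:
det is linear in entry M[1][2]: det = old_det + (v - 4) * C_12
Cofactor C_12 = -2
Want det = 0: -16 + (v - 4) * -2 = 0
  (v - 4) = 16 / -2 = -8
  v = 4 + (-8) = -4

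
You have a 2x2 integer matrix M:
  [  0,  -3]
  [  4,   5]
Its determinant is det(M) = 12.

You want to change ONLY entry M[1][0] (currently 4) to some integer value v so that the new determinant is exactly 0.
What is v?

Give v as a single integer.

Answer: 0

Derivation:
det is linear in entry M[1][0]: det = old_det + (v - 4) * C_10
Cofactor C_10 = 3
Want det = 0: 12 + (v - 4) * 3 = 0
  (v - 4) = -12 / 3 = -4
  v = 4 + (-4) = 0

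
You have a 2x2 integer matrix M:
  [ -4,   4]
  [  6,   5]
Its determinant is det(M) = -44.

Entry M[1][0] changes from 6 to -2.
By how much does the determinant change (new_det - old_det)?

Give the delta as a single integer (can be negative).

Answer: 32

Derivation:
Cofactor C_10 = -4
Entry delta = -2 - 6 = -8
Det delta = entry_delta * cofactor = -8 * -4 = 32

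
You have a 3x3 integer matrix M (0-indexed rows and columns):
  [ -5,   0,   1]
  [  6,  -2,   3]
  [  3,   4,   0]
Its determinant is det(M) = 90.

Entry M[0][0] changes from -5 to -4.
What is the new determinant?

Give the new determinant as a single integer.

Answer: 78

Derivation:
det is linear in row 0: changing M[0][0] by delta changes det by delta * cofactor(0,0).
Cofactor C_00 = (-1)^(0+0) * minor(0,0) = -12
Entry delta = -4 - -5 = 1
Det delta = 1 * -12 = -12
New det = 90 + -12 = 78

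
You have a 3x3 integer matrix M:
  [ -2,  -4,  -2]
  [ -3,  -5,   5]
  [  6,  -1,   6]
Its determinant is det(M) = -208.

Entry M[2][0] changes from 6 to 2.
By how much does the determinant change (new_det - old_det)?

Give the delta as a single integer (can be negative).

Cofactor C_20 = -30
Entry delta = 2 - 6 = -4
Det delta = entry_delta * cofactor = -4 * -30 = 120

Answer: 120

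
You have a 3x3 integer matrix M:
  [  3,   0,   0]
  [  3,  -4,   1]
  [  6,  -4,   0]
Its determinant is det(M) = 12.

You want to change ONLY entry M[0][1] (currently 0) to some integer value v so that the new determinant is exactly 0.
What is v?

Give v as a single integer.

Answer: -2

Derivation:
det is linear in entry M[0][1]: det = old_det + (v - 0) * C_01
Cofactor C_01 = 6
Want det = 0: 12 + (v - 0) * 6 = 0
  (v - 0) = -12 / 6 = -2
  v = 0 + (-2) = -2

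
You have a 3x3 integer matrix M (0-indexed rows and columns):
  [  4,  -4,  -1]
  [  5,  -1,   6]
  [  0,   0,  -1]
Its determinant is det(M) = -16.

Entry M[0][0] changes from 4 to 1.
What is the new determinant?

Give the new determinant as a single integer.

det is linear in row 0: changing M[0][0] by delta changes det by delta * cofactor(0,0).
Cofactor C_00 = (-1)^(0+0) * minor(0,0) = 1
Entry delta = 1 - 4 = -3
Det delta = -3 * 1 = -3
New det = -16 + -3 = -19

Answer: -19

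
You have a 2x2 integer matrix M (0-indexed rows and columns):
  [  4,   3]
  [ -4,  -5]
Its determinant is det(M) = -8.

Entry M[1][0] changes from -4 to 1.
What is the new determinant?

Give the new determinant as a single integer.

det is linear in row 1: changing M[1][0] by delta changes det by delta * cofactor(1,0).
Cofactor C_10 = (-1)^(1+0) * minor(1,0) = -3
Entry delta = 1 - -4 = 5
Det delta = 5 * -3 = -15
New det = -8 + -15 = -23

Answer: -23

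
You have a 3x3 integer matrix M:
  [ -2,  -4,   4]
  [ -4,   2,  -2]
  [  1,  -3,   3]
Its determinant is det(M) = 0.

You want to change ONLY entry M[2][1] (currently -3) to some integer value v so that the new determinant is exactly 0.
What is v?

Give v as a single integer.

Answer: -3

Derivation:
det is linear in entry M[2][1]: det = old_det + (v - -3) * C_21
Cofactor C_21 = -20
Want det = 0: 0 + (v - -3) * -20 = 0
  (v - -3) = 0 / -20 = 0
  v = -3 + (0) = -3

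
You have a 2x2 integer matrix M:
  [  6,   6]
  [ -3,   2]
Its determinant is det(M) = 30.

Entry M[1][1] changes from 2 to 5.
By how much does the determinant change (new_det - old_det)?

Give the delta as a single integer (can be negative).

Cofactor C_11 = 6
Entry delta = 5 - 2 = 3
Det delta = entry_delta * cofactor = 3 * 6 = 18

Answer: 18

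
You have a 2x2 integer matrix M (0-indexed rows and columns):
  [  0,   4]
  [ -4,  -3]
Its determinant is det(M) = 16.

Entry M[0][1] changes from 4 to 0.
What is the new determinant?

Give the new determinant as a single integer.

det is linear in row 0: changing M[0][1] by delta changes det by delta * cofactor(0,1).
Cofactor C_01 = (-1)^(0+1) * minor(0,1) = 4
Entry delta = 0 - 4 = -4
Det delta = -4 * 4 = -16
New det = 16 + -16 = 0

Answer: 0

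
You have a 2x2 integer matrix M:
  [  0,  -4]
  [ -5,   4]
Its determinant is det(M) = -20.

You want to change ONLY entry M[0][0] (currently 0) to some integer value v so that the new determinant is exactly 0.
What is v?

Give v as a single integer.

Answer: 5

Derivation:
det is linear in entry M[0][0]: det = old_det + (v - 0) * C_00
Cofactor C_00 = 4
Want det = 0: -20 + (v - 0) * 4 = 0
  (v - 0) = 20 / 4 = 5
  v = 0 + (5) = 5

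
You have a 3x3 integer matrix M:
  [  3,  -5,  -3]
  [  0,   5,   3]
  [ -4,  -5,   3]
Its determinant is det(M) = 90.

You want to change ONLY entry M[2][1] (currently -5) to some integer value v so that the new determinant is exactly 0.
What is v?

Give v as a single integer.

Answer: 5

Derivation:
det is linear in entry M[2][1]: det = old_det + (v - -5) * C_21
Cofactor C_21 = -9
Want det = 0: 90 + (v - -5) * -9 = 0
  (v - -5) = -90 / -9 = 10
  v = -5 + (10) = 5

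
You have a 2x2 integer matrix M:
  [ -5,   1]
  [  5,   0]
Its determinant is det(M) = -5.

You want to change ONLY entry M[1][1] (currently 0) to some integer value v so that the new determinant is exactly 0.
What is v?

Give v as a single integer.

det is linear in entry M[1][1]: det = old_det + (v - 0) * C_11
Cofactor C_11 = -5
Want det = 0: -5 + (v - 0) * -5 = 0
  (v - 0) = 5 / -5 = -1
  v = 0 + (-1) = -1

Answer: -1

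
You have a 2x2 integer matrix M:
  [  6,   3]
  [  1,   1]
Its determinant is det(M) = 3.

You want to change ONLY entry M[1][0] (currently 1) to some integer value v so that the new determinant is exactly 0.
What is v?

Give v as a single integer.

Answer: 2

Derivation:
det is linear in entry M[1][0]: det = old_det + (v - 1) * C_10
Cofactor C_10 = -3
Want det = 0: 3 + (v - 1) * -3 = 0
  (v - 1) = -3 / -3 = 1
  v = 1 + (1) = 2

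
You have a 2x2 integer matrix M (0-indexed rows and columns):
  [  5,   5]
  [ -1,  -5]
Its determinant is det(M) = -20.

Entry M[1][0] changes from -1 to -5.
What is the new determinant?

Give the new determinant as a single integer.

det is linear in row 1: changing M[1][0] by delta changes det by delta * cofactor(1,0).
Cofactor C_10 = (-1)^(1+0) * minor(1,0) = -5
Entry delta = -5 - -1 = -4
Det delta = -4 * -5 = 20
New det = -20 + 20 = 0

Answer: 0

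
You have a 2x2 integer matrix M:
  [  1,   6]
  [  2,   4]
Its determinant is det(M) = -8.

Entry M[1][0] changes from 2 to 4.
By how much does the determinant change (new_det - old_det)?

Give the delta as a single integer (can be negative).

Answer: -12

Derivation:
Cofactor C_10 = -6
Entry delta = 4 - 2 = 2
Det delta = entry_delta * cofactor = 2 * -6 = -12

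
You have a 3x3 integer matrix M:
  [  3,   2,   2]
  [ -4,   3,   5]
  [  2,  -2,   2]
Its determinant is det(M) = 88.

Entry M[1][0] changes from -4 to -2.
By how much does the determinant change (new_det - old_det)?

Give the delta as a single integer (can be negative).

Answer: -16

Derivation:
Cofactor C_10 = -8
Entry delta = -2 - -4 = 2
Det delta = entry_delta * cofactor = 2 * -8 = -16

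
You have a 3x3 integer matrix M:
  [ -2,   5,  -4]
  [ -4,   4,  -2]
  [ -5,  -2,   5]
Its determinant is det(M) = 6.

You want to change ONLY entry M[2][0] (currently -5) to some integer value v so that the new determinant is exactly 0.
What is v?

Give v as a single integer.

det is linear in entry M[2][0]: det = old_det + (v - -5) * C_20
Cofactor C_20 = 6
Want det = 0: 6 + (v - -5) * 6 = 0
  (v - -5) = -6 / 6 = -1
  v = -5 + (-1) = -6

Answer: -6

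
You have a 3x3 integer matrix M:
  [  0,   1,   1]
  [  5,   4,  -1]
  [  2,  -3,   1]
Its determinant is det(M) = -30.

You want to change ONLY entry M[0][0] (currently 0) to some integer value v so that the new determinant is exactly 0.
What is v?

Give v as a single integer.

det is linear in entry M[0][0]: det = old_det + (v - 0) * C_00
Cofactor C_00 = 1
Want det = 0: -30 + (v - 0) * 1 = 0
  (v - 0) = 30 / 1 = 30
  v = 0 + (30) = 30

Answer: 30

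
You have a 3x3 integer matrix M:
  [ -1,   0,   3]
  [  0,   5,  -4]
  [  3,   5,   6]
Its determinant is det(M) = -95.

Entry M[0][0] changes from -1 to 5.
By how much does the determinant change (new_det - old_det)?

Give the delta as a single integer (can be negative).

Answer: 300

Derivation:
Cofactor C_00 = 50
Entry delta = 5 - -1 = 6
Det delta = entry_delta * cofactor = 6 * 50 = 300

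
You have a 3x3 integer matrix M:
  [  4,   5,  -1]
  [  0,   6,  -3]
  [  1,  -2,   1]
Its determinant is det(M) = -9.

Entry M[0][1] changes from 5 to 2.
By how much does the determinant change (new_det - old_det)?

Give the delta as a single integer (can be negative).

Answer: 9

Derivation:
Cofactor C_01 = -3
Entry delta = 2 - 5 = -3
Det delta = entry_delta * cofactor = -3 * -3 = 9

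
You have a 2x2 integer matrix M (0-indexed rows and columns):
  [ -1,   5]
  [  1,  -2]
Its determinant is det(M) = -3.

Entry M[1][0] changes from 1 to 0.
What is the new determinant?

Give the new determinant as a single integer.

det is linear in row 1: changing M[1][0] by delta changes det by delta * cofactor(1,0).
Cofactor C_10 = (-1)^(1+0) * minor(1,0) = -5
Entry delta = 0 - 1 = -1
Det delta = -1 * -5 = 5
New det = -3 + 5 = 2

Answer: 2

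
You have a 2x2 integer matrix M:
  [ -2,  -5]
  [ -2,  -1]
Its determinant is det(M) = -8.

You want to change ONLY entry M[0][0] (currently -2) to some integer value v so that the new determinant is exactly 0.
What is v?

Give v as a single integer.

det is linear in entry M[0][0]: det = old_det + (v - -2) * C_00
Cofactor C_00 = -1
Want det = 0: -8 + (v - -2) * -1 = 0
  (v - -2) = 8 / -1 = -8
  v = -2 + (-8) = -10

Answer: -10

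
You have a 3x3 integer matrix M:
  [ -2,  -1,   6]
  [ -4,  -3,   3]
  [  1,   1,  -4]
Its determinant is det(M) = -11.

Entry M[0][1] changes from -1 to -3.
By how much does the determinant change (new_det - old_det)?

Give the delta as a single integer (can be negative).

Answer: 26

Derivation:
Cofactor C_01 = -13
Entry delta = -3 - -1 = -2
Det delta = entry_delta * cofactor = -2 * -13 = 26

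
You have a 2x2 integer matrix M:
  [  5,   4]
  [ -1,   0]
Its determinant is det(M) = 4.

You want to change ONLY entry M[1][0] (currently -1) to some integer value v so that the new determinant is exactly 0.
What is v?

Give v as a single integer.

det is linear in entry M[1][0]: det = old_det + (v - -1) * C_10
Cofactor C_10 = -4
Want det = 0: 4 + (v - -1) * -4 = 0
  (v - -1) = -4 / -4 = 1
  v = -1 + (1) = 0

Answer: 0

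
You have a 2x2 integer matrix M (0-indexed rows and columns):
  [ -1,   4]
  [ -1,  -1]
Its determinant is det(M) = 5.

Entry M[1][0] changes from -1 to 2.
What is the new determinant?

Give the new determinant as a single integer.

Answer: -7

Derivation:
det is linear in row 1: changing M[1][0] by delta changes det by delta * cofactor(1,0).
Cofactor C_10 = (-1)^(1+0) * minor(1,0) = -4
Entry delta = 2 - -1 = 3
Det delta = 3 * -4 = -12
New det = 5 + -12 = -7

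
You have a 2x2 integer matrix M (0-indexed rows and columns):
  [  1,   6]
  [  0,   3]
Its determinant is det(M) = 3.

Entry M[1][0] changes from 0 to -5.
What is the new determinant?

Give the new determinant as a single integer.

Answer: 33

Derivation:
det is linear in row 1: changing M[1][0] by delta changes det by delta * cofactor(1,0).
Cofactor C_10 = (-1)^(1+0) * minor(1,0) = -6
Entry delta = -5 - 0 = -5
Det delta = -5 * -6 = 30
New det = 3 + 30 = 33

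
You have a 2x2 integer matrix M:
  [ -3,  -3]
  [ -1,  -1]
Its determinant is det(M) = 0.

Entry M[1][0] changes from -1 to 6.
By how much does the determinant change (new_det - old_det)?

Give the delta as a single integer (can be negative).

Cofactor C_10 = 3
Entry delta = 6 - -1 = 7
Det delta = entry_delta * cofactor = 7 * 3 = 21

Answer: 21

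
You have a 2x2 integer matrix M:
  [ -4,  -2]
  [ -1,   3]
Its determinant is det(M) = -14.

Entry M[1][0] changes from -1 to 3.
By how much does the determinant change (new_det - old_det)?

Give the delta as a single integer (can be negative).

Cofactor C_10 = 2
Entry delta = 3 - -1 = 4
Det delta = entry_delta * cofactor = 4 * 2 = 8

Answer: 8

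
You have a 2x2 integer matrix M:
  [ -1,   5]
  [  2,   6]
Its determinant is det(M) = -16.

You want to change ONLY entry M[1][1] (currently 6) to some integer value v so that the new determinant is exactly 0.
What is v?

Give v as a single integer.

Answer: -10

Derivation:
det is linear in entry M[1][1]: det = old_det + (v - 6) * C_11
Cofactor C_11 = -1
Want det = 0: -16 + (v - 6) * -1 = 0
  (v - 6) = 16 / -1 = -16
  v = 6 + (-16) = -10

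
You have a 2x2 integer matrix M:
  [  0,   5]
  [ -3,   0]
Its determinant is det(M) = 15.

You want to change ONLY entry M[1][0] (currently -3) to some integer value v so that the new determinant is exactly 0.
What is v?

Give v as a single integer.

det is linear in entry M[1][0]: det = old_det + (v - -3) * C_10
Cofactor C_10 = -5
Want det = 0: 15 + (v - -3) * -5 = 0
  (v - -3) = -15 / -5 = 3
  v = -3 + (3) = 0

Answer: 0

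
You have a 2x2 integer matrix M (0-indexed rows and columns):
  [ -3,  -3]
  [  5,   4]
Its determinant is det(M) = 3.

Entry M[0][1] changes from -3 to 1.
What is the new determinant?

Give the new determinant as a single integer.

Answer: -17

Derivation:
det is linear in row 0: changing M[0][1] by delta changes det by delta * cofactor(0,1).
Cofactor C_01 = (-1)^(0+1) * minor(0,1) = -5
Entry delta = 1 - -3 = 4
Det delta = 4 * -5 = -20
New det = 3 + -20 = -17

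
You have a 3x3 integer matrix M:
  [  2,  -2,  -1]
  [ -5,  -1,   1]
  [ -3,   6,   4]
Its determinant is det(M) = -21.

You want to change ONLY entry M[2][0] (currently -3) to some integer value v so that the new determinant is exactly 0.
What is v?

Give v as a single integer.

Answer: -10

Derivation:
det is linear in entry M[2][0]: det = old_det + (v - -3) * C_20
Cofactor C_20 = -3
Want det = 0: -21 + (v - -3) * -3 = 0
  (v - -3) = 21 / -3 = -7
  v = -3 + (-7) = -10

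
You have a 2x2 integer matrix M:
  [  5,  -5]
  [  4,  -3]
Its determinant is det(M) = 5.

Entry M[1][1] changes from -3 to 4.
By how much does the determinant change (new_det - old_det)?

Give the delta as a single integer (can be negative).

Answer: 35

Derivation:
Cofactor C_11 = 5
Entry delta = 4 - -3 = 7
Det delta = entry_delta * cofactor = 7 * 5 = 35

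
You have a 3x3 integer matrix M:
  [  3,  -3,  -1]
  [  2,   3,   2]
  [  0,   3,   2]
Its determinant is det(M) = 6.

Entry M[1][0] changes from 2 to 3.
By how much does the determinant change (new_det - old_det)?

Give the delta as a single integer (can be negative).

Answer: 3

Derivation:
Cofactor C_10 = 3
Entry delta = 3 - 2 = 1
Det delta = entry_delta * cofactor = 1 * 3 = 3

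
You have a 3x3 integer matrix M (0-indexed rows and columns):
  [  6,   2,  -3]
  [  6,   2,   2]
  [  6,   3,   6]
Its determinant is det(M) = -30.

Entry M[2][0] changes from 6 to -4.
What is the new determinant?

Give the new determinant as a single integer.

Answer: -130

Derivation:
det is linear in row 2: changing M[2][0] by delta changes det by delta * cofactor(2,0).
Cofactor C_20 = (-1)^(2+0) * minor(2,0) = 10
Entry delta = -4 - 6 = -10
Det delta = -10 * 10 = -100
New det = -30 + -100 = -130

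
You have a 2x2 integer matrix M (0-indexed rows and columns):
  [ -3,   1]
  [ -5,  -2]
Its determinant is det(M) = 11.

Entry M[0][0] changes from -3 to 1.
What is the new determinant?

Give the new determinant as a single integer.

det is linear in row 0: changing M[0][0] by delta changes det by delta * cofactor(0,0).
Cofactor C_00 = (-1)^(0+0) * minor(0,0) = -2
Entry delta = 1 - -3 = 4
Det delta = 4 * -2 = -8
New det = 11 + -8 = 3

Answer: 3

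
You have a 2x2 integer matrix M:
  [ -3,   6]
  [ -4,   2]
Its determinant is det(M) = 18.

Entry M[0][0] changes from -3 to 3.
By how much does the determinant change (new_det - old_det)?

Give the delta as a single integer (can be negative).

Answer: 12

Derivation:
Cofactor C_00 = 2
Entry delta = 3 - -3 = 6
Det delta = entry_delta * cofactor = 6 * 2 = 12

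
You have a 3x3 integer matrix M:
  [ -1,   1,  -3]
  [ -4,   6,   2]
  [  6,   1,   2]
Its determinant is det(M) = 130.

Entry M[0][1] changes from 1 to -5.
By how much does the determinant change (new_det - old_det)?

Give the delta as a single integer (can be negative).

Answer: -120

Derivation:
Cofactor C_01 = 20
Entry delta = -5 - 1 = -6
Det delta = entry_delta * cofactor = -6 * 20 = -120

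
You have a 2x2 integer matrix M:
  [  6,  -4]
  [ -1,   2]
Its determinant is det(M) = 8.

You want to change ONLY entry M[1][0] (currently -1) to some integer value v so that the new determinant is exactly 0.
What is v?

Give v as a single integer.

det is linear in entry M[1][0]: det = old_det + (v - -1) * C_10
Cofactor C_10 = 4
Want det = 0: 8 + (v - -1) * 4 = 0
  (v - -1) = -8 / 4 = -2
  v = -1 + (-2) = -3

Answer: -3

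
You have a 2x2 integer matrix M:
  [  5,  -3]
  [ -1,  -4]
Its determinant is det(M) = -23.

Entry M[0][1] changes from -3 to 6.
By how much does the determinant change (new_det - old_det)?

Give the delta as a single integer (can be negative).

Answer: 9

Derivation:
Cofactor C_01 = 1
Entry delta = 6 - -3 = 9
Det delta = entry_delta * cofactor = 9 * 1 = 9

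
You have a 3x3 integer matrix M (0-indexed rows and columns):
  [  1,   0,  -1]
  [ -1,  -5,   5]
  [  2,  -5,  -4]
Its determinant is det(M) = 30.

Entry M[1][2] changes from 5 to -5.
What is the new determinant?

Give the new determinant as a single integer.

det is linear in row 1: changing M[1][2] by delta changes det by delta * cofactor(1,2).
Cofactor C_12 = (-1)^(1+2) * minor(1,2) = 5
Entry delta = -5 - 5 = -10
Det delta = -10 * 5 = -50
New det = 30 + -50 = -20

Answer: -20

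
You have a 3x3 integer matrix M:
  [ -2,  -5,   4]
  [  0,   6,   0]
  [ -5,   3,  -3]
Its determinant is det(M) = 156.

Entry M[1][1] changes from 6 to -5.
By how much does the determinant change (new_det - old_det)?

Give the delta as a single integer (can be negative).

Answer: -286

Derivation:
Cofactor C_11 = 26
Entry delta = -5 - 6 = -11
Det delta = entry_delta * cofactor = -11 * 26 = -286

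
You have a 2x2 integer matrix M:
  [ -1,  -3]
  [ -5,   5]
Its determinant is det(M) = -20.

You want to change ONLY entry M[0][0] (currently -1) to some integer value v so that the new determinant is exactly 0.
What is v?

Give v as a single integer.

Answer: 3

Derivation:
det is linear in entry M[0][0]: det = old_det + (v - -1) * C_00
Cofactor C_00 = 5
Want det = 0: -20 + (v - -1) * 5 = 0
  (v - -1) = 20 / 5 = 4
  v = -1 + (4) = 3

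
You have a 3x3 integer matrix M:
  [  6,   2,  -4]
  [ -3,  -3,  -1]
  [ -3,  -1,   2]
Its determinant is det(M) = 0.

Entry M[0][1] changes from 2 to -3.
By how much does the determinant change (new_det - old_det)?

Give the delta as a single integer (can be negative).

Cofactor C_01 = 9
Entry delta = -3 - 2 = -5
Det delta = entry_delta * cofactor = -5 * 9 = -45

Answer: -45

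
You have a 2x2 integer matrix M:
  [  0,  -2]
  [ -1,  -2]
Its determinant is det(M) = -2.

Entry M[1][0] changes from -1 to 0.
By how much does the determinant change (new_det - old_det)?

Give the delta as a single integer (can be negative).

Cofactor C_10 = 2
Entry delta = 0 - -1 = 1
Det delta = entry_delta * cofactor = 1 * 2 = 2

Answer: 2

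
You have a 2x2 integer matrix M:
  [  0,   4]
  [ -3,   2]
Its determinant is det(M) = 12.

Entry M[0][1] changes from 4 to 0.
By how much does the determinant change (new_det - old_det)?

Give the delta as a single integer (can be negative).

Answer: -12

Derivation:
Cofactor C_01 = 3
Entry delta = 0 - 4 = -4
Det delta = entry_delta * cofactor = -4 * 3 = -12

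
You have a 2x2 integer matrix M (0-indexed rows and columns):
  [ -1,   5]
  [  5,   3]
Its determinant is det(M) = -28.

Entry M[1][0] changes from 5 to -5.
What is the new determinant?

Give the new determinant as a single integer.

det is linear in row 1: changing M[1][0] by delta changes det by delta * cofactor(1,0).
Cofactor C_10 = (-1)^(1+0) * minor(1,0) = -5
Entry delta = -5 - 5 = -10
Det delta = -10 * -5 = 50
New det = -28 + 50 = 22

Answer: 22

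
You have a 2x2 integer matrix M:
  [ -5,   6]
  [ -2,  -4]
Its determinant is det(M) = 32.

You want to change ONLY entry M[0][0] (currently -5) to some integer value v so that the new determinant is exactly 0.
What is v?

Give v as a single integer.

det is linear in entry M[0][0]: det = old_det + (v - -5) * C_00
Cofactor C_00 = -4
Want det = 0: 32 + (v - -5) * -4 = 0
  (v - -5) = -32 / -4 = 8
  v = -5 + (8) = 3

Answer: 3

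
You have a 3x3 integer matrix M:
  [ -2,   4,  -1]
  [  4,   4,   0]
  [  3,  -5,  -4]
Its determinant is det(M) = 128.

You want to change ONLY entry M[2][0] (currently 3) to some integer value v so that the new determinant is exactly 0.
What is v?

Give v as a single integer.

Answer: -29

Derivation:
det is linear in entry M[2][0]: det = old_det + (v - 3) * C_20
Cofactor C_20 = 4
Want det = 0: 128 + (v - 3) * 4 = 0
  (v - 3) = -128 / 4 = -32
  v = 3 + (-32) = -29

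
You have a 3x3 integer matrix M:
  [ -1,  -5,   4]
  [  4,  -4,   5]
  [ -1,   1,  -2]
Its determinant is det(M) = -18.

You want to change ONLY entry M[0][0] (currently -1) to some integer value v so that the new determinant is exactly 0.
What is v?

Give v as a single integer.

det is linear in entry M[0][0]: det = old_det + (v - -1) * C_00
Cofactor C_00 = 3
Want det = 0: -18 + (v - -1) * 3 = 0
  (v - -1) = 18 / 3 = 6
  v = -1 + (6) = 5

Answer: 5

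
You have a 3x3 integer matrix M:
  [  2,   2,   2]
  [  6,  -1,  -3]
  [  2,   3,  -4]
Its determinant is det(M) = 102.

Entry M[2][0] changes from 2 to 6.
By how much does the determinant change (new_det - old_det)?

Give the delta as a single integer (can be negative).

Answer: -16

Derivation:
Cofactor C_20 = -4
Entry delta = 6 - 2 = 4
Det delta = entry_delta * cofactor = 4 * -4 = -16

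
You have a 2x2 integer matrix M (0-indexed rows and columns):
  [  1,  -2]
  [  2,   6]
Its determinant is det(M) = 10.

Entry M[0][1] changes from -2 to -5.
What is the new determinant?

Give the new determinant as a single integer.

det is linear in row 0: changing M[0][1] by delta changes det by delta * cofactor(0,1).
Cofactor C_01 = (-1)^(0+1) * minor(0,1) = -2
Entry delta = -5 - -2 = -3
Det delta = -3 * -2 = 6
New det = 10 + 6 = 16

Answer: 16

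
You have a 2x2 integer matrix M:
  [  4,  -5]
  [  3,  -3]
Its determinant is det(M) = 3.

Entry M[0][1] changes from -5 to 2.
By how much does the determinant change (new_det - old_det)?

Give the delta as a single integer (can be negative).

Cofactor C_01 = -3
Entry delta = 2 - -5 = 7
Det delta = entry_delta * cofactor = 7 * -3 = -21

Answer: -21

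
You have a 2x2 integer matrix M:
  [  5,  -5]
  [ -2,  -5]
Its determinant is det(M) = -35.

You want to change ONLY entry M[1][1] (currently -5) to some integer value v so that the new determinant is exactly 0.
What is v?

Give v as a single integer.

Answer: 2

Derivation:
det is linear in entry M[1][1]: det = old_det + (v - -5) * C_11
Cofactor C_11 = 5
Want det = 0: -35 + (v - -5) * 5 = 0
  (v - -5) = 35 / 5 = 7
  v = -5 + (7) = 2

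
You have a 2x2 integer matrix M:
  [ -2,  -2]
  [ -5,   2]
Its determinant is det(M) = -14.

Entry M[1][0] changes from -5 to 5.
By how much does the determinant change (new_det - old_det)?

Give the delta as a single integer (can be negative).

Answer: 20

Derivation:
Cofactor C_10 = 2
Entry delta = 5 - -5 = 10
Det delta = entry_delta * cofactor = 10 * 2 = 20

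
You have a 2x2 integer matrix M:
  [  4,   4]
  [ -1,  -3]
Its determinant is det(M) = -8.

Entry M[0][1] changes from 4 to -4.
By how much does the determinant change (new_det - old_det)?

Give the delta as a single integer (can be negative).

Answer: -8

Derivation:
Cofactor C_01 = 1
Entry delta = -4 - 4 = -8
Det delta = entry_delta * cofactor = -8 * 1 = -8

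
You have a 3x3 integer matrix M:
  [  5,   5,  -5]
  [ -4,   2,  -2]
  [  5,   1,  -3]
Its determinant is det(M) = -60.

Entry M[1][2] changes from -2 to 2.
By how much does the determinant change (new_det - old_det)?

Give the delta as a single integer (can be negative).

Answer: 80

Derivation:
Cofactor C_12 = 20
Entry delta = 2 - -2 = 4
Det delta = entry_delta * cofactor = 4 * 20 = 80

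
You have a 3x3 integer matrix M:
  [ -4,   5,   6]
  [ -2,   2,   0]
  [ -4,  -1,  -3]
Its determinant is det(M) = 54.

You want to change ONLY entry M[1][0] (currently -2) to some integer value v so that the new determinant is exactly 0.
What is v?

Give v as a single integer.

det is linear in entry M[1][0]: det = old_det + (v - -2) * C_10
Cofactor C_10 = 9
Want det = 0: 54 + (v - -2) * 9 = 0
  (v - -2) = -54 / 9 = -6
  v = -2 + (-6) = -8

Answer: -8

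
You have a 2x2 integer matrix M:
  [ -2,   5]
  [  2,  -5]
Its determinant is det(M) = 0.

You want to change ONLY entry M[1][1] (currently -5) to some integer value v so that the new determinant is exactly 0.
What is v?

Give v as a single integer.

Answer: -5

Derivation:
det is linear in entry M[1][1]: det = old_det + (v - -5) * C_11
Cofactor C_11 = -2
Want det = 0: 0 + (v - -5) * -2 = 0
  (v - -5) = 0 / -2 = 0
  v = -5 + (0) = -5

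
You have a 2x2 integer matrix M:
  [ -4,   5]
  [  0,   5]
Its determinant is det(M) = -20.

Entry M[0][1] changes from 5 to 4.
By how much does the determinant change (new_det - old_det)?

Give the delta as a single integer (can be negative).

Answer: 0

Derivation:
Cofactor C_01 = 0
Entry delta = 4 - 5 = -1
Det delta = entry_delta * cofactor = -1 * 0 = 0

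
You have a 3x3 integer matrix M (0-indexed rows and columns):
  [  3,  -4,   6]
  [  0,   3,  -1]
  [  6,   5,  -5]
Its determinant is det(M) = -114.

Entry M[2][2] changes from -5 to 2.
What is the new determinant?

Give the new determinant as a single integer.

Answer: -51

Derivation:
det is linear in row 2: changing M[2][2] by delta changes det by delta * cofactor(2,2).
Cofactor C_22 = (-1)^(2+2) * minor(2,2) = 9
Entry delta = 2 - -5 = 7
Det delta = 7 * 9 = 63
New det = -114 + 63 = -51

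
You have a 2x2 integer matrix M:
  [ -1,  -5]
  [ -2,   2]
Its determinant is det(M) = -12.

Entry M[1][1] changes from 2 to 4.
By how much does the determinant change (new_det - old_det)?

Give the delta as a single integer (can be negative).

Cofactor C_11 = -1
Entry delta = 4 - 2 = 2
Det delta = entry_delta * cofactor = 2 * -1 = -2

Answer: -2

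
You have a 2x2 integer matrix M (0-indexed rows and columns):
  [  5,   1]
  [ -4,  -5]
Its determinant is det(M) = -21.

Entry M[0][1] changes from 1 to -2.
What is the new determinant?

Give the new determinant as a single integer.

det is linear in row 0: changing M[0][1] by delta changes det by delta * cofactor(0,1).
Cofactor C_01 = (-1)^(0+1) * minor(0,1) = 4
Entry delta = -2 - 1 = -3
Det delta = -3 * 4 = -12
New det = -21 + -12 = -33

Answer: -33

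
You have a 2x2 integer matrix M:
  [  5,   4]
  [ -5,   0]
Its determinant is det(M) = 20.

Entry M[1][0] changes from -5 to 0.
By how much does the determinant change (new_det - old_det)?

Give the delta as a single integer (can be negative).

Answer: -20

Derivation:
Cofactor C_10 = -4
Entry delta = 0 - -5 = 5
Det delta = entry_delta * cofactor = 5 * -4 = -20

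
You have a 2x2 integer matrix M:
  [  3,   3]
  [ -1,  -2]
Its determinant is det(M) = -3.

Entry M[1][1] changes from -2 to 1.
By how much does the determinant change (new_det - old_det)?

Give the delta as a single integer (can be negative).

Answer: 9

Derivation:
Cofactor C_11 = 3
Entry delta = 1 - -2 = 3
Det delta = entry_delta * cofactor = 3 * 3 = 9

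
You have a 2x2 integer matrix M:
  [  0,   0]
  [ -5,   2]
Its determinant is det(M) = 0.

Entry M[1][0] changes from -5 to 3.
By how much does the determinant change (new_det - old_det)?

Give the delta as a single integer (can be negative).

Answer: 0

Derivation:
Cofactor C_10 = 0
Entry delta = 3 - -5 = 8
Det delta = entry_delta * cofactor = 8 * 0 = 0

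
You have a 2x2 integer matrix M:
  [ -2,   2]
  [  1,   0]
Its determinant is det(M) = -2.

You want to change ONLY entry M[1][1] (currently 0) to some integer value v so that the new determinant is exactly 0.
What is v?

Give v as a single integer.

Answer: -1

Derivation:
det is linear in entry M[1][1]: det = old_det + (v - 0) * C_11
Cofactor C_11 = -2
Want det = 0: -2 + (v - 0) * -2 = 0
  (v - 0) = 2 / -2 = -1
  v = 0 + (-1) = -1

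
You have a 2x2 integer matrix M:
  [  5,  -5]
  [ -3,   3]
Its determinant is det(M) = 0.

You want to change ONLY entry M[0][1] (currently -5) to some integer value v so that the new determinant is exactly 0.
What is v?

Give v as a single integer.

det is linear in entry M[0][1]: det = old_det + (v - -5) * C_01
Cofactor C_01 = 3
Want det = 0: 0 + (v - -5) * 3 = 0
  (v - -5) = 0 / 3 = 0
  v = -5 + (0) = -5

Answer: -5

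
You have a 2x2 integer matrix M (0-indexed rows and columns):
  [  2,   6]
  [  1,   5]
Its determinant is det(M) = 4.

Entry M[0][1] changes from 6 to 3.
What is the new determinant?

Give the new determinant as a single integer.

Answer: 7

Derivation:
det is linear in row 0: changing M[0][1] by delta changes det by delta * cofactor(0,1).
Cofactor C_01 = (-1)^(0+1) * minor(0,1) = -1
Entry delta = 3 - 6 = -3
Det delta = -3 * -1 = 3
New det = 4 + 3 = 7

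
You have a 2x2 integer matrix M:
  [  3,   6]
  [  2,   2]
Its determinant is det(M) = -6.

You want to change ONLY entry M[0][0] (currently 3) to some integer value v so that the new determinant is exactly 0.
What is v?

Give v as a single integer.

Answer: 6

Derivation:
det is linear in entry M[0][0]: det = old_det + (v - 3) * C_00
Cofactor C_00 = 2
Want det = 0: -6 + (v - 3) * 2 = 0
  (v - 3) = 6 / 2 = 3
  v = 3 + (3) = 6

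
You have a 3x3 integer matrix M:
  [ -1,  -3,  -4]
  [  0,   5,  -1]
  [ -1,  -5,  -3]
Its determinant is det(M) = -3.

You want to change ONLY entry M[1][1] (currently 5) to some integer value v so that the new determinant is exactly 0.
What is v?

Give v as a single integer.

Answer: 2

Derivation:
det is linear in entry M[1][1]: det = old_det + (v - 5) * C_11
Cofactor C_11 = -1
Want det = 0: -3 + (v - 5) * -1 = 0
  (v - 5) = 3 / -1 = -3
  v = 5 + (-3) = 2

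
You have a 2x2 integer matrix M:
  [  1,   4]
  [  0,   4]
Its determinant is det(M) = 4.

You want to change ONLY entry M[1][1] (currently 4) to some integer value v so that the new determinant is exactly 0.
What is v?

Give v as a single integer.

det is linear in entry M[1][1]: det = old_det + (v - 4) * C_11
Cofactor C_11 = 1
Want det = 0: 4 + (v - 4) * 1 = 0
  (v - 4) = -4 / 1 = -4
  v = 4 + (-4) = 0

Answer: 0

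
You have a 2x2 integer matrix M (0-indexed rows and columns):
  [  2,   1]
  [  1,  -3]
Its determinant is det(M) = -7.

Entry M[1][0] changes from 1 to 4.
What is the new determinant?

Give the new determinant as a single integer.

det is linear in row 1: changing M[1][0] by delta changes det by delta * cofactor(1,0).
Cofactor C_10 = (-1)^(1+0) * minor(1,0) = -1
Entry delta = 4 - 1 = 3
Det delta = 3 * -1 = -3
New det = -7 + -3 = -10

Answer: -10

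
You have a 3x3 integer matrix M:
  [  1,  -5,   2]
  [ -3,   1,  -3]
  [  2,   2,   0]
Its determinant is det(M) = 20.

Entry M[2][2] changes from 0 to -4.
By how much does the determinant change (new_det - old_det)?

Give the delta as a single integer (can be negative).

Cofactor C_22 = -14
Entry delta = -4 - 0 = -4
Det delta = entry_delta * cofactor = -4 * -14 = 56

Answer: 56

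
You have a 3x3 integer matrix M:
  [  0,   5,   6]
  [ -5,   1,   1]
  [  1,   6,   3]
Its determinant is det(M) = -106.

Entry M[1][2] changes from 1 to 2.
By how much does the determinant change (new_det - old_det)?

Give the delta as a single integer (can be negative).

Cofactor C_12 = 5
Entry delta = 2 - 1 = 1
Det delta = entry_delta * cofactor = 1 * 5 = 5

Answer: 5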